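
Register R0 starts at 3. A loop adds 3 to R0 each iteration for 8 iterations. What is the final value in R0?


Starting value: R0 = 3
  Iter 1: R0 = 3 + 3 = 6
  Iter 2: R0 = 6 + 3 = 9
  Iter 3: R0 = 9 + 3 = 12
  Iter 4: R0 = 12 + 3 = 15
  Iter 5: R0 = 15 + 3 = 18
  Iter 6: R0 = 18 + 3 = 21
  Iter 7: R0 = 21 + 3 = 24
  Iter 8: R0 = 24 + 3 = 27
Final: R0 = 27

27


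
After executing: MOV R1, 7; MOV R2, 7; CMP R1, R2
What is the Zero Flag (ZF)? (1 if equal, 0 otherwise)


Register state trace:
  MOV R1, 7  → R1 = 7
  MOV R2, 7  → R2 = 7
  CMP R1, R2  → computes 7 - 7 = 0
  Result is zero, so values are equal
ZF = 1

1


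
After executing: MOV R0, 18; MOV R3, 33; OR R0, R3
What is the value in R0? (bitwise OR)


Register state trace:
  MOV R0, 18  → R0 = 18 (0b00010010)
  MOV R3, 33  → R3 = 33 (0b00100001)
  OR R0, R3   → R0 = 18 OR 33 = 51 (0b00110011)
Final: R0 = 51

51


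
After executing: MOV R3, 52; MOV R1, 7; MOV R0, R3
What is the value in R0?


Register state trace:
  MOV R3, 52  → R3 = 52
  MOV R1, 7  → R1 = 7
  MOV R0, R3  → R0 = 52
Final: R0 = 52

52


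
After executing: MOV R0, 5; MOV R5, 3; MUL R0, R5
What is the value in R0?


Register state trace:
  MOV R0, 5  → R0 = 5
  MOV R5, 3  → R5 = 3
  MUL R0, R5  → R0 = 5 * 3 = 15
Final: R0 = 15

15


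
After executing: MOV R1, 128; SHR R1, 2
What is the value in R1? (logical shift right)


Register state trace:
  MOV R1, 128  → R1 = 128
  SHR R1, 2  → R1 = 128 >> 2 = 128 // 2^2 = 32
Final: R1 = 32

32


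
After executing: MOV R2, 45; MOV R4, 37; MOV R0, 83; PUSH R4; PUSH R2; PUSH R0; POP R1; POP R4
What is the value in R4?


Stack trace (top is rightmost):
  MOV R2, 45  → R2 = 45
  MOV R4, 37  → R4 = 37
  MOV R0, 83  → R0 = 83
  PUSH R4  → stack: [37]
  PUSH R2  → stack: [37, 45]
  PUSH R0  → stack: [37, 45, 83]
  POP R1  → R1 = 83, stack: [37, 45]
  POP R4  → R4 = 45, stack: [37]
Final: R4 = 45

45


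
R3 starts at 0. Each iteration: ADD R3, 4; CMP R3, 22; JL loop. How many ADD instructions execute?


Loop trace (R3 starts at 0, target 22, step 4):
  ADD #1: R3 = 0 + 4 = 4  → 4 < 22, loop
  ADD #2: R3 = 4 + 4 = 8  → 8 < 22, loop
  ADD #3: R3 = 8 + 4 = 12  → 12 < 22, loop
  ADD #4: R3 = 12 + 4 = 16  → 16 < 22, loop
  ADD #5: R3 = 16 + 4 = 20  → 20 < 22, loop
  ADD #6: R3 = 20 + 4 = 24  → 24 >= 22, exit
Total ADD instructions: 6

6


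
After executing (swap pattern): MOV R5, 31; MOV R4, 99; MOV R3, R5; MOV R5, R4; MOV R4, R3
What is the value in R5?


Register state trace (swap pattern):
  MOV R5, 31  → R5 = 31
  MOV R4, 99  → R4 = 99
  MOV R3, R5  → R3 = 31  (save R5)
  MOV R5, R4  → R5 = 99  (R5 gets R4's value)
  MOV R4, R3  → R4 = 31  (R4 gets saved value)
Final: R5 = 99

99


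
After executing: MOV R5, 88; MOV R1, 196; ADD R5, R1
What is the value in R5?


Register state trace:
  MOV R5, 88  → R5 = 88
  MOV R1, 196  → R1 = 196
  ADD R5, R1  → R5 = 88 + 196 = 284
Final: R5 = 284

284


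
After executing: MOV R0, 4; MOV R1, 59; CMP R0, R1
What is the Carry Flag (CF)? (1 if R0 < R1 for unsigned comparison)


Register state trace:
  MOV R0, 4  → R0 = 4
  MOV R1, 59  → R1 = 59
  CMP R0, R1  → unsigned 4 - 59: borrow occurs
  4 < 59, so CF = 1
CF = 1

1


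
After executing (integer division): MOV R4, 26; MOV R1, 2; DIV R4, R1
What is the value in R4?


Register state trace:
  MOV R4, 26  → R4 = 26
  MOV R1, 2  → R1 = 2
  DIV R4, R1  → R4 = 26 // 2 = 13
Final: R4 = 13

13


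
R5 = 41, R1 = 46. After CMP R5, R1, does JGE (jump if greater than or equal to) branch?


Trace:
  R5 = 41, R1 = 46
  CMP R5, R1  → compares 41 vs 46
  JGE checks: is 41 greater than or equal to 46?
  41 < 46, so condition is false
Branch taken: No

No


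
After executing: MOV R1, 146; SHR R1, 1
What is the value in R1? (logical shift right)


Register state trace:
  MOV R1, 146  → R1 = 146
  SHR R1, 1  → R1 = 146 >> 1 = 146 // 2^1 = 73
Final: R1 = 73

73


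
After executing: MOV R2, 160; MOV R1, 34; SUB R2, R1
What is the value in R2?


Register state trace:
  MOV R2, 160  → R2 = 160
  MOV R1, 34  → R1 = 34
  SUB R2, R1  → R2 = 160 - 34 = 126
Final: R2 = 126

126


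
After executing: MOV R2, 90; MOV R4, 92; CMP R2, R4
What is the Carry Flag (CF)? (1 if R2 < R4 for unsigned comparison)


Register state trace:
  MOV R2, 90  → R2 = 90
  MOV R4, 92  → R4 = 92
  CMP R2, R4  → unsigned 90 - 92: borrow occurs
  90 < 92, so CF = 1
CF = 1

1


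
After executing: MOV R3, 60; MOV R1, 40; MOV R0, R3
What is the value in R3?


Register state trace:
  MOV R3, 60  → R3 = 60
  MOV R1, 40  → R1 = 40
  MOV R0, R3  → R0 = 60
Final: R3 = 60

60


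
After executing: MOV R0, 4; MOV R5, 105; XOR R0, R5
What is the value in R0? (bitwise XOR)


Register state trace:
  MOV R0, 4  → R0 = 4 (0b00000100)
  MOV R5, 105  → R5 = 105 (0b01101001)
  XOR R0, R5  → R0 = 4 XOR 105 = 109 (0b01101101)
Final: R0 = 109

109


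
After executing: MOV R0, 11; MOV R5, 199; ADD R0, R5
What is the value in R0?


Register state trace:
  MOV R0, 11  → R0 = 11
  MOV R5, 199  → R5 = 199
  ADD R0, R5  → R0 = 11 + 199 = 210
Final: R0 = 210

210


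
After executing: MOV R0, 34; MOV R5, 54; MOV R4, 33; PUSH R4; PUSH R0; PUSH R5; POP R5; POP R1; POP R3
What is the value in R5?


Stack trace (top is rightmost):
  MOV R0, 34  → R0 = 34
  MOV R5, 54  → R5 = 54
  MOV R4, 33  → R4 = 33
  PUSH R4  → stack: [33]
  PUSH R0  → stack: [33, 34]
  PUSH R5  → stack: [33, 34, 54]
  POP R5  → R5 = 54, stack: [33, 34]
  POP R1  → R1 = 34, stack: [33]
  POP R3  → R3 = 33, stack: []
Final: R5 = 54

54


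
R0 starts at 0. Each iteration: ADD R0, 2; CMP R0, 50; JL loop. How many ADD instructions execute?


Loop trace (R0 starts at 0, target 50, step 2):
  ADD #1: R0 = 0 + 2 = 2  → 2 < 50, loop
  ADD #2: R0 = 2 + 2 = 4  → 4 < 50, loop
  ADD #3: R0 = 4 + 2 = 6  → 6 < 50, loop
  ADD #4: R0 = 6 + 2 = 8  → 8 < 50, loop
  ADD #5: R0 = 8 + 2 = 10  → 10 < 50, loop
  ADD #6: R0 = 10 + 2 = 12  → 12 < 50, loop
  ADD #7: R0 = 12 + 2 = 14  → 14 < 50, loop
  ADD #8: R0 = 14 + 2 = 16  → 16 < 50, loop
  ADD #9: R0 = 16 + 2 = 18  → 18 < 50, loop
  ADD #10: R0 = 18 + 2 = 20  → 20 < 50, loop
  ADD #11: R0 = 20 + 2 = 22  → 22 < 50, loop
  ADD #12: R0 = 22 + 2 = 24  → 24 < 50, loop
  ADD #13: R0 = 24 + 2 = 26  → 26 < 50, loop
  ADD #14: R0 = 26 + 2 = 28  → 28 < 50, loop
  ADD #15: R0 = 28 + 2 = 30  → 30 < 50, loop
  ADD #16: R0 = 30 + 2 = 32  → 32 < 50, loop
  ADD #17: R0 = 32 + 2 = 34  → 34 < 50, loop
  ADD #18: R0 = 34 + 2 = 36  → 36 < 50, loop
  ADD #19: R0 = 36 + 2 = 38  → 38 < 50, loop
  ADD #20: R0 = 38 + 2 = 40  → 40 < 50, loop
  ADD #21: R0 = 40 + 2 = 42  → 42 < 50, loop
  ADD #22: R0 = 42 + 2 = 44  → 44 < 50, loop
  ADD #23: R0 = 44 + 2 = 46  → 46 < 50, loop
  ADD #24: R0 = 46 + 2 = 48  → 48 < 50, loop
  ADD #25: R0 = 48 + 2 = 50  → 50 >= 50, exit
Total ADD instructions: 25

25


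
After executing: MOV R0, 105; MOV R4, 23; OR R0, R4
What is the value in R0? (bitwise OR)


Register state trace:
  MOV R0, 105  → R0 = 105 (0b01101001)
  MOV R4, 23  → R4 = 23 (0b00010111)
  OR R0, R4   → R0 = 105 OR 23 = 127 (0b01111111)
Final: R0 = 127

127


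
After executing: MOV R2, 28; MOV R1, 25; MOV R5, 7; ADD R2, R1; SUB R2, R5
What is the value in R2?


Register state trace:
  MOV R2, 28  → R2 = 28
  MOV R1, 25  → R1 = 25
  MOV R5, 7  → R5 = 7
  ADD R2, R1  → R2 = 28 + 25 = 53
  SUB R2, R5  → R2 = 53 - 7 = 46
Final: R2 = 46

46


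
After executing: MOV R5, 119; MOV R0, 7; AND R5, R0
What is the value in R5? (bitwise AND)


Register state trace:
  MOV R5, 119  → R5 = 119 (0b01110111)
  MOV R0, 7  → R0 = 7 (0b00000111)
  AND R5, R0  → R5 = 119 AND 7 = 7 (0b00000111)
Final: R5 = 7

7


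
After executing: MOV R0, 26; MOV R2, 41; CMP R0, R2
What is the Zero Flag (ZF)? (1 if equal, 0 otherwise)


Register state trace:
  MOV R0, 26  → R0 = 26
  MOV R2, 41  → R2 = 41
  CMP R0, R2  → computes 26 - 41 = -15
  Result is nonzero, so values are not equal
ZF = 0

0


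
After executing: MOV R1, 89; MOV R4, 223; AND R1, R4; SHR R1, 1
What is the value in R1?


Register state trace:
  MOV R1, 89  → R1 = 89 (0b01011001)
  MOV R4, 223  → R4 = 223 (0b11011111)
  AND R1, R4  → R1 = 89 AND 223 = 89 (0b01011001)
  SHR R1, 1  → R1 = 89 >> 1 = 44
Final: R1 = 44

44


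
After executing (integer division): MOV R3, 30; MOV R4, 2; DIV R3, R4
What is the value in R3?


Register state trace:
  MOV R3, 30  → R3 = 30
  MOV R4, 2  → R4 = 2
  DIV R3, R4  → R3 = 30 // 2 = 15
Final: R3 = 15

15


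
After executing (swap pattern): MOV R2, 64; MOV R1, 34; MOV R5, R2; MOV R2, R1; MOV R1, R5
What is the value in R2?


Register state trace (swap pattern):
  MOV R2, 64  → R2 = 64
  MOV R1, 34  → R1 = 34
  MOV R5, R2  → R5 = 64  (save R2)
  MOV R2, R1  → R2 = 34  (R2 gets R1's value)
  MOV R1, R5  → R1 = 64  (R1 gets saved value)
Final: R2 = 34

34


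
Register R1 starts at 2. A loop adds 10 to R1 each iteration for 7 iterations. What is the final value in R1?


Starting value: R1 = 2
  Iter 1: R1 = 2 + 10 = 12
  Iter 2: R1 = 12 + 10 = 22
  Iter 3: R1 = 22 + 10 = 32
  Iter 4: R1 = 32 + 10 = 42
  Iter 5: R1 = 42 + 10 = 52
  Iter 6: R1 = 52 + 10 = 62
  Iter 7: R1 = 62 + 10 = 72
Final: R1 = 72

72


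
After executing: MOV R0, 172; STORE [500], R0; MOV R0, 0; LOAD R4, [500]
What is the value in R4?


Register and memory trace:
  MOV R0, 172  → R0 = 172
  STORE [500], R0  → mem[500] = 172
  MOV R0, 0  → R0 = 0
  LOAD R4, [500]  → R4 = mem[500] = 172
Final: R4 = 172

172


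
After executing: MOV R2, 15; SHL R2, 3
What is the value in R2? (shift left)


Register state trace:
  MOV R2, 15  → R2 = 15
  SHL R2, 3  → R2 = 15 << 3 = 15 * 2^3 = 120
Final: R2 = 120

120


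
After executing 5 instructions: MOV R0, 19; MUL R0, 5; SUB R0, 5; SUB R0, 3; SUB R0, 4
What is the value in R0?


Register state trace:
  MOV R0, 19  → R0 = 19
  MUL R0, 5  → R0 = 19 * 5 = 95
  SUB R0, 5  → R0 = 95 - 5 = 90
  SUB R0, 3  → R0 = 90 - 3 = 87
  SUB R0, 4  → R0 = 87 - 4 = 83
Final: R0 = 83

83


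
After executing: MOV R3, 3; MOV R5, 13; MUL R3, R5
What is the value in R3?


Register state trace:
  MOV R3, 3  → R3 = 3
  MOV R5, 13  → R5 = 13
  MUL R3, R5  → R3 = 3 * 13 = 39
Final: R3 = 39

39


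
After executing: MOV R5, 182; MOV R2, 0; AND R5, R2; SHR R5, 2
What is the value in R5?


Register state trace:
  MOV R5, 182  → R5 = 182 (0b10110110)
  MOV R2, 0  → R2 = 0 (0b00000000)
  AND R5, R2  → R5 = 182 AND 0 = 0 (0b00000000)
  SHR R5, 2  → R5 = 0 >> 2 = 0
Final: R5 = 0

0


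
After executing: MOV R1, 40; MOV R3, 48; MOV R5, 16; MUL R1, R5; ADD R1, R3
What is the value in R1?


Register state trace:
  MOV R1, 40  → R1 = 40
  MOV R3, 48  → R3 = 48
  MOV R5, 16  → R5 = 16
  MUL R1, R5  → R1 = 40 * 16 = 640
  ADD R1, R3  → R1 = 640 + 48 = 688
Final: R1 = 688

688


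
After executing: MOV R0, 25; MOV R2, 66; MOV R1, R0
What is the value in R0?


Register state trace:
  MOV R0, 25  → R0 = 25
  MOV R2, 66  → R2 = 66
  MOV R1, R0  → R1 = 25
Final: R0 = 25

25


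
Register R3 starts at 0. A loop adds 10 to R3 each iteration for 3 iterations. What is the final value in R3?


Starting value: R3 = 0
  Iter 1: R3 = 0 + 10 = 10
  Iter 2: R3 = 10 + 10 = 20
  Iter 3: R3 = 20 + 10 = 30
Final: R3 = 30

30


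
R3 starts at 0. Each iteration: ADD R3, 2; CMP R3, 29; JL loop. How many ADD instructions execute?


Loop trace (R3 starts at 0, target 29, step 2):
  ADD #1: R3 = 0 + 2 = 2  → 2 < 29, loop
  ADD #2: R3 = 2 + 2 = 4  → 4 < 29, loop
  ADD #3: R3 = 4 + 2 = 6  → 6 < 29, loop
  ADD #4: R3 = 6 + 2 = 8  → 8 < 29, loop
  ADD #5: R3 = 8 + 2 = 10  → 10 < 29, loop
  ADD #6: R3 = 10 + 2 = 12  → 12 < 29, loop
  ADD #7: R3 = 12 + 2 = 14  → 14 < 29, loop
  ADD #8: R3 = 14 + 2 = 16  → 16 < 29, loop
  ADD #9: R3 = 16 + 2 = 18  → 18 < 29, loop
  ADD #10: R3 = 18 + 2 = 20  → 20 < 29, loop
  ADD #11: R3 = 20 + 2 = 22  → 22 < 29, loop
  ADD #12: R3 = 22 + 2 = 24  → 24 < 29, loop
  ADD #13: R3 = 24 + 2 = 26  → 26 < 29, loop
  ADD #14: R3 = 26 + 2 = 28  → 28 < 29, loop
  ADD #15: R3 = 28 + 2 = 30  → 30 >= 29, exit
Total ADD instructions: 15

15


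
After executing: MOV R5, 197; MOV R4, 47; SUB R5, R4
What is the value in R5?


Register state trace:
  MOV R5, 197  → R5 = 197
  MOV R4, 47  → R4 = 47
  SUB R5, R4  → R5 = 197 - 47 = 150
Final: R5 = 150

150


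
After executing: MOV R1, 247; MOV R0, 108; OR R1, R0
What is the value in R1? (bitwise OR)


Register state trace:
  MOV R1, 247  → R1 = 247 (0b11110111)
  MOV R0, 108  → R0 = 108 (0b01101100)
  OR R1, R0   → R1 = 247 OR 108 = 255 (0b11111111)
Final: R1 = 255

255


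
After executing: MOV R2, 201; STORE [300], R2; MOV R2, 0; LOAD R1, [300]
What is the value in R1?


Register and memory trace:
  MOV R2, 201  → R2 = 201
  STORE [300], R2  → mem[300] = 201
  MOV R2, 0  → R2 = 0
  LOAD R1, [300]  → R1 = mem[300] = 201
Final: R1 = 201

201


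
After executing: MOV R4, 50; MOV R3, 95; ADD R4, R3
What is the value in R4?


Register state trace:
  MOV R4, 50  → R4 = 50
  MOV R3, 95  → R3 = 95
  ADD R4, R3  → R4 = 50 + 95 = 145
Final: R4 = 145

145


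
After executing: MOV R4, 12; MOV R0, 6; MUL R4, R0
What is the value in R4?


Register state trace:
  MOV R4, 12  → R4 = 12
  MOV R0, 6  → R0 = 6
  MUL R4, R0  → R4 = 12 * 6 = 72
Final: R4 = 72

72


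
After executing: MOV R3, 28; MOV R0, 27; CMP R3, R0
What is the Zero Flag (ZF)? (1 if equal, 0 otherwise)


Register state trace:
  MOV R3, 28  → R3 = 28
  MOV R0, 27  → R0 = 27
  CMP R3, R0  → computes 28 - 27 = 1
  Result is nonzero, so values are not equal
ZF = 0

0


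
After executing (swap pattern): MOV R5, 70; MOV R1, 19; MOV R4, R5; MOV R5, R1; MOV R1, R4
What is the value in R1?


Register state trace (swap pattern):
  MOV R5, 70  → R5 = 70
  MOV R1, 19  → R1 = 19
  MOV R4, R5  → R4 = 70  (save R5)
  MOV R5, R1  → R5 = 19  (R5 gets R1's value)
  MOV R1, R4  → R1 = 70  (R1 gets saved value)
Final: R1 = 70

70


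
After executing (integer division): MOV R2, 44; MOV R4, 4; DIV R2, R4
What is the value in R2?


Register state trace:
  MOV R2, 44  → R2 = 44
  MOV R4, 4  → R4 = 4
  DIV R2, R4  → R2 = 44 // 4 = 11
Final: R2 = 11

11


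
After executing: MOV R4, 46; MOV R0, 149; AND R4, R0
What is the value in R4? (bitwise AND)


Register state trace:
  MOV R4, 46  → R4 = 46 (0b00101110)
  MOV R0, 149  → R0 = 149 (0b10010101)
  AND R4, R0  → R4 = 46 AND 149 = 4 (0b00000100)
Final: R4 = 4

4


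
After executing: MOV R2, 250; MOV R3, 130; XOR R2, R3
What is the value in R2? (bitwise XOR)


Register state trace:
  MOV R2, 250  → R2 = 250 (0b11111010)
  MOV R3, 130  → R3 = 130 (0b10000010)
  XOR R2, R3  → R2 = 250 XOR 130 = 120 (0b01111000)
Final: R2 = 120

120


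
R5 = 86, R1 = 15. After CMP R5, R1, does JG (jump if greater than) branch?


Trace:
  R5 = 86, R1 = 15
  CMP R5, R1  → compares 86 vs 15
  JG checks: is 86 greater than 15?
  86 > 15, so condition is true
Branch taken: Yes

Yes


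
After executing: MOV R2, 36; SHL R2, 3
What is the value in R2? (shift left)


Register state trace:
  MOV R2, 36  → R2 = 36
  SHL R2, 3  → R2 = 36 << 3 = 36 * 2^3 = 288
Final: R2 = 288

288


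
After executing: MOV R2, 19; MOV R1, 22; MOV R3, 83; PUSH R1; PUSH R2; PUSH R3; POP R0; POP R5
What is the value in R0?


Stack trace (top is rightmost):
  MOV R2, 19  → R2 = 19
  MOV R1, 22  → R1 = 22
  MOV R3, 83  → R3 = 83
  PUSH R1  → stack: [22]
  PUSH R2  → stack: [22, 19]
  PUSH R3  → stack: [22, 19, 83]
  POP R0  → R0 = 83, stack: [22, 19]
  POP R5  → R5 = 19, stack: [22]
Final: R0 = 83

83


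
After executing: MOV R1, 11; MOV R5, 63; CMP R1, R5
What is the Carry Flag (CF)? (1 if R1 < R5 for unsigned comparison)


Register state trace:
  MOV R1, 11  → R1 = 11
  MOV R5, 63  → R5 = 63
  CMP R1, R5  → unsigned 11 - 63: borrow occurs
  11 < 63, so CF = 1
CF = 1

1


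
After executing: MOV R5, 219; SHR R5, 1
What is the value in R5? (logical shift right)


Register state trace:
  MOV R5, 219  → R5 = 219
  SHR R5, 1  → R5 = 219 >> 1 = 219 // 2^1 = 109
Final: R5 = 109

109


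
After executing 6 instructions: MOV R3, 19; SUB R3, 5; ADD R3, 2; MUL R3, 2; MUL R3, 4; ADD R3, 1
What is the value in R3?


Register state trace:
  MOV R3, 19  → R3 = 19
  SUB R3, 5  → R3 = 19 - 5 = 14
  ADD R3, 2  → R3 = 14 + 2 = 16
  MUL R3, 2  → R3 = 16 * 2 = 32
  MUL R3, 4  → R3 = 32 * 4 = 128
  ADD R3, 1  → R3 = 128 + 1 = 129
Final: R3 = 129

129


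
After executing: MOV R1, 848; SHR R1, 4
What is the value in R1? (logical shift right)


Register state trace:
  MOV R1, 848  → R1 = 848
  SHR R1, 4  → R1 = 848 >> 4 = 848 // 2^4 = 53
Final: R1 = 53

53


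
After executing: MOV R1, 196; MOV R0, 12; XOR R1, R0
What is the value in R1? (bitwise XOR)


Register state trace:
  MOV R1, 196  → R1 = 196 (0b11000100)
  MOV R0, 12  → R0 = 12 (0b00001100)
  XOR R1, R0  → R1 = 196 XOR 12 = 200 (0b11001000)
Final: R1 = 200

200


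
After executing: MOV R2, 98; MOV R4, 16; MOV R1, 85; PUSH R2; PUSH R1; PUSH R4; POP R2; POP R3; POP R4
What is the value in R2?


Stack trace (top is rightmost):
  MOV R2, 98  → R2 = 98
  MOV R4, 16  → R4 = 16
  MOV R1, 85  → R1 = 85
  PUSH R2  → stack: [98]
  PUSH R1  → stack: [98, 85]
  PUSH R4  → stack: [98, 85, 16]
  POP R2  → R2 = 16, stack: [98, 85]
  POP R3  → R3 = 85, stack: [98]
  POP R4  → R4 = 98, stack: []
Final: R2 = 16

16


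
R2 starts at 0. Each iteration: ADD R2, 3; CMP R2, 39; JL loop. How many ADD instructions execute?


Loop trace (R2 starts at 0, target 39, step 3):
  ADD #1: R2 = 0 + 3 = 3  → 3 < 39, loop
  ADD #2: R2 = 3 + 3 = 6  → 6 < 39, loop
  ADD #3: R2 = 6 + 3 = 9  → 9 < 39, loop
  ADD #4: R2 = 9 + 3 = 12  → 12 < 39, loop
  ADD #5: R2 = 12 + 3 = 15  → 15 < 39, loop
  ADD #6: R2 = 15 + 3 = 18  → 18 < 39, loop
  ADD #7: R2 = 18 + 3 = 21  → 21 < 39, loop
  ADD #8: R2 = 21 + 3 = 24  → 24 < 39, loop
  ADD #9: R2 = 24 + 3 = 27  → 27 < 39, loop
  ADD #10: R2 = 27 + 3 = 30  → 30 < 39, loop
  ADD #11: R2 = 30 + 3 = 33  → 33 < 39, loop
  ADD #12: R2 = 33 + 3 = 36  → 36 < 39, loop
  ADD #13: R2 = 36 + 3 = 39  → 39 >= 39, exit
Total ADD instructions: 13

13


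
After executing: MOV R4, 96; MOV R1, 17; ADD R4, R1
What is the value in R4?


Register state trace:
  MOV R4, 96  → R4 = 96
  MOV R1, 17  → R1 = 17
  ADD R4, R1  → R4 = 96 + 17 = 113
Final: R4 = 113

113


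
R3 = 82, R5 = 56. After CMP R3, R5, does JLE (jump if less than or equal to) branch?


Trace:
  R3 = 82, R5 = 56
  CMP R3, R5  → compares 82 vs 56
  JLE checks: is 82 less than or equal to 56?
  82 > 56, so condition is false
Branch taken: No

No


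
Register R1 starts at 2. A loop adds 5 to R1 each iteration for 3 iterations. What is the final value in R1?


Starting value: R1 = 2
  Iter 1: R1 = 2 + 5 = 7
  Iter 2: R1 = 7 + 5 = 12
  Iter 3: R1 = 12 + 5 = 17
Final: R1 = 17

17


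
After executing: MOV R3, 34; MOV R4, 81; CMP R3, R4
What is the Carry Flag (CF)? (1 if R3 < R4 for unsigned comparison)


Register state trace:
  MOV R3, 34  → R3 = 34
  MOV R4, 81  → R4 = 81
  CMP R3, R4  → unsigned 34 - 81: borrow occurs
  34 < 81, so CF = 1
CF = 1

1


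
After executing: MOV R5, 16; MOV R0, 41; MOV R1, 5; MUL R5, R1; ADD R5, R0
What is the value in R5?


Register state trace:
  MOV R5, 16  → R5 = 16
  MOV R0, 41  → R0 = 41
  MOV R1, 5  → R1 = 5
  MUL R5, R1  → R5 = 16 * 5 = 80
  ADD R5, R0  → R5 = 80 + 41 = 121
Final: R5 = 121

121


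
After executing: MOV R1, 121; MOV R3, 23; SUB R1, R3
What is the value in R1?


Register state trace:
  MOV R1, 121  → R1 = 121
  MOV R3, 23  → R3 = 23
  SUB R1, R3  → R1 = 121 - 23 = 98
Final: R1 = 98

98


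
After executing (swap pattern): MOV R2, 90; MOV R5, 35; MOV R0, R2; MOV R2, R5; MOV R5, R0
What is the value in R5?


Register state trace (swap pattern):
  MOV R2, 90  → R2 = 90
  MOV R5, 35  → R5 = 35
  MOV R0, R2  → R0 = 90  (save R2)
  MOV R2, R5  → R2 = 35  (R2 gets R5's value)
  MOV R5, R0  → R5 = 90  (R5 gets saved value)
Final: R5 = 90

90


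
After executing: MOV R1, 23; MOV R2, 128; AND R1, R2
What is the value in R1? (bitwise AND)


Register state trace:
  MOV R1, 23  → R1 = 23 (0b00010111)
  MOV R2, 128  → R2 = 128 (0b10000000)
  AND R1, R2  → R1 = 23 AND 128 = 0 (0b00000000)
Final: R1 = 0

0


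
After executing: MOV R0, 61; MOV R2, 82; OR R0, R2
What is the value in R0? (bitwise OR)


Register state trace:
  MOV R0, 61  → R0 = 61 (0b00111101)
  MOV R2, 82  → R2 = 82 (0b01010010)
  OR R0, R2   → R0 = 61 OR 82 = 127 (0b01111111)
Final: R0 = 127

127


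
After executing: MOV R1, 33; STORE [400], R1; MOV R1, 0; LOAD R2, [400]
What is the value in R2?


Register and memory trace:
  MOV R1, 33  → R1 = 33
  STORE [400], R1  → mem[400] = 33
  MOV R1, 0  → R1 = 0
  LOAD R2, [400]  → R2 = mem[400] = 33
Final: R2 = 33

33


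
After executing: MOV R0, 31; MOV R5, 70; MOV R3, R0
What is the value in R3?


Register state trace:
  MOV R0, 31  → R0 = 31
  MOV R5, 70  → R5 = 70
  MOV R3, R0  → R3 = 31
Final: R3 = 31

31


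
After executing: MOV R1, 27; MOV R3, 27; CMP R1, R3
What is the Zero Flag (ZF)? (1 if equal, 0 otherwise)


Register state trace:
  MOV R1, 27  → R1 = 27
  MOV R3, 27  → R3 = 27
  CMP R1, R3  → computes 27 - 27 = 0
  Result is zero, so values are equal
ZF = 1

1


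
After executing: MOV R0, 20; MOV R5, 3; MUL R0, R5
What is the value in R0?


Register state trace:
  MOV R0, 20  → R0 = 20
  MOV R5, 3  → R5 = 3
  MUL R0, R5  → R0 = 20 * 3 = 60
Final: R0 = 60

60


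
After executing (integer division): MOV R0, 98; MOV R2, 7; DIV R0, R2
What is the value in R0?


Register state trace:
  MOV R0, 98  → R0 = 98
  MOV R2, 7  → R2 = 7
  DIV R0, R2  → R0 = 98 // 7 = 14
Final: R0 = 14

14


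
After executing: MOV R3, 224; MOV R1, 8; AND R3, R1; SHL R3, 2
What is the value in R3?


Register state trace:
  MOV R3, 224  → R3 = 224 (0b11100000)
  MOV R1, 8  → R1 = 8 (0b00001000)
  AND R3, R1  → R3 = 224 AND 8 = 0 (0b00000000)
  SHL R3, 2  → R3 = 0 << 2 = 0
Final: R3 = 0

0


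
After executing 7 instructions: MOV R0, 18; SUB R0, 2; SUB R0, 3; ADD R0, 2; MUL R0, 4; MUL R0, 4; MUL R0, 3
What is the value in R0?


Register state trace:
  MOV R0, 18  → R0 = 18
  SUB R0, 2  → R0 = 18 - 2 = 16
  SUB R0, 3  → R0 = 16 - 3 = 13
  ADD R0, 2  → R0 = 13 + 2 = 15
  MUL R0, 4  → R0 = 15 * 4 = 60
  MUL R0, 4  → R0 = 60 * 4 = 240
  MUL R0, 3  → R0 = 240 * 3 = 720
Final: R0 = 720

720


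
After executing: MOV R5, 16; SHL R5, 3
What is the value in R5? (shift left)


Register state trace:
  MOV R5, 16  → R5 = 16
  SHL R5, 3  → R5 = 16 << 3 = 16 * 2^3 = 128
Final: R5 = 128

128


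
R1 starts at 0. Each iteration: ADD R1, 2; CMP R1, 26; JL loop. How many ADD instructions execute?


Loop trace (R1 starts at 0, target 26, step 2):
  ADD #1: R1 = 0 + 2 = 2  → 2 < 26, loop
  ADD #2: R1 = 2 + 2 = 4  → 4 < 26, loop
  ADD #3: R1 = 4 + 2 = 6  → 6 < 26, loop
  ADD #4: R1 = 6 + 2 = 8  → 8 < 26, loop
  ADD #5: R1 = 8 + 2 = 10  → 10 < 26, loop
  ADD #6: R1 = 10 + 2 = 12  → 12 < 26, loop
  ADD #7: R1 = 12 + 2 = 14  → 14 < 26, loop
  ADD #8: R1 = 14 + 2 = 16  → 16 < 26, loop
  ADD #9: R1 = 16 + 2 = 18  → 18 < 26, loop
  ADD #10: R1 = 18 + 2 = 20  → 20 < 26, loop
  ADD #11: R1 = 20 + 2 = 22  → 22 < 26, loop
  ADD #12: R1 = 22 + 2 = 24  → 24 < 26, loop
  ADD #13: R1 = 24 + 2 = 26  → 26 >= 26, exit
Total ADD instructions: 13

13


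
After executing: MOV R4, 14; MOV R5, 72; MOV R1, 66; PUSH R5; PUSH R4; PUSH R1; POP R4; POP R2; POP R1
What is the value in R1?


Stack trace (top is rightmost):
  MOV R4, 14  → R4 = 14
  MOV R5, 72  → R5 = 72
  MOV R1, 66  → R1 = 66
  PUSH R5  → stack: [72]
  PUSH R4  → stack: [72, 14]
  PUSH R1  → stack: [72, 14, 66]
  POP R4  → R4 = 66, stack: [72, 14]
  POP R2  → R2 = 14, stack: [72]
  POP R1  → R1 = 72, stack: []
Final: R1 = 72

72


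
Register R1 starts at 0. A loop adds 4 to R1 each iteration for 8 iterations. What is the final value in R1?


Starting value: R1 = 0
  Iter 1: R1 = 0 + 4 = 4
  Iter 2: R1 = 4 + 4 = 8
  Iter 3: R1 = 8 + 4 = 12
  Iter 4: R1 = 12 + 4 = 16
  Iter 5: R1 = 16 + 4 = 20
  Iter 6: R1 = 20 + 4 = 24
  Iter 7: R1 = 24 + 4 = 28
  Iter 8: R1 = 28 + 4 = 32
Final: R1 = 32

32


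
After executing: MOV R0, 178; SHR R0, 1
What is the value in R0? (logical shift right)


Register state trace:
  MOV R0, 178  → R0 = 178
  SHR R0, 1  → R0 = 178 >> 1 = 178 // 2^1 = 89
Final: R0 = 89

89


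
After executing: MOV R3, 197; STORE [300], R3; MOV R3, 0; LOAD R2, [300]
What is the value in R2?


Register and memory trace:
  MOV R3, 197  → R3 = 197
  STORE [300], R3  → mem[300] = 197
  MOV R3, 0  → R3 = 0
  LOAD R2, [300]  → R2 = mem[300] = 197
Final: R2 = 197

197


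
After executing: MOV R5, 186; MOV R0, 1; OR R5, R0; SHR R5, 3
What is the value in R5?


Register state trace:
  MOV R5, 186  → R5 = 186 (0b10111010)
  MOV R0, 1  → R0 = 1 (0b00000001)
  OR R5, R0  → R5 = 186 OR 1 = 187 (0b10111011)
  SHR R5, 3  → R5 = 187 >> 3 = 23
Final: R5 = 23

23


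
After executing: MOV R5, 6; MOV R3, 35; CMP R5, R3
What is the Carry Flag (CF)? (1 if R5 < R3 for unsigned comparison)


Register state trace:
  MOV R5, 6  → R5 = 6
  MOV R3, 35  → R3 = 35
  CMP R5, R3  → unsigned 6 - 35: borrow occurs
  6 < 35, so CF = 1
CF = 1

1


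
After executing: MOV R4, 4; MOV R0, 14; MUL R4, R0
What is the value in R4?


Register state trace:
  MOV R4, 4  → R4 = 4
  MOV R0, 14  → R0 = 14
  MUL R4, R0  → R4 = 4 * 14 = 56
Final: R4 = 56

56


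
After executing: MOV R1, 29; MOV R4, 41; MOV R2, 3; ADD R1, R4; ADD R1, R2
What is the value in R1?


Register state trace:
  MOV R1, 29  → R1 = 29
  MOV R4, 41  → R4 = 41
  MOV R2, 3  → R2 = 3
  ADD R1, R4  → R1 = 29 + 41 = 70
  ADD R1, R2  → R1 = 70 + 3 = 73
Final: R1 = 73

73


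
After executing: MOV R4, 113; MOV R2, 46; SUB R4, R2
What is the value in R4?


Register state trace:
  MOV R4, 113  → R4 = 113
  MOV R2, 46  → R2 = 46
  SUB R4, R2  → R4 = 113 - 46 = 67
Final: R4 = 67

67


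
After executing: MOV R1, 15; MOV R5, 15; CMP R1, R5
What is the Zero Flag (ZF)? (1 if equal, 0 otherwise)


Register state trace:
  MOV R1, 15  → R1 = 15
  MOV R5, 15  → R5 = 15
  CMP R1, R5  → computes 15 - 15 = 0
  Result is zero, so values are equal
ZF = 1

1


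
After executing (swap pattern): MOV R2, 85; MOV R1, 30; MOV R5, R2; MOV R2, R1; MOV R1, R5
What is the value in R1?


Register state trace (swap pattern):
  MOV R2, 85  → R2 = 85
  MOV R1, 30  → R1 = 30
  MOV R5, R2  → R5 = 85  (save R2)
  MOV R2, R1  → R2 = 30  (R2 gets R1's value)
  MOV R1, R5  → R1 = 85  (R1 gets saved value)
Final: R1 = 85

85


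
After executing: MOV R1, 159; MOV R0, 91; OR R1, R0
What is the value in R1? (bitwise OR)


Register state trace:
  MOV R1, 159  → R1 = 159 (0b10011111)
  MOV R0, 91  → R0 = 91 (0b01011011)
  OR R1, R0   → R1 = 159 OR 91 = 223 (0b11011111)
Final: R1 = 223

223


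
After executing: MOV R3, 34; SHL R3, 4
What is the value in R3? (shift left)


Register state trace:
  MOV R3, 34  → R3 = 34
  SHL R3, 4  → R3 = 34 << 4 = 34 * 2^4 = 544
Final: R3 = 544

544


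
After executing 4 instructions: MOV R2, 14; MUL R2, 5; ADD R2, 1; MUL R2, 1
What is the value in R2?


Register state trace:
  MOV R2, 14  → R2 = 14
  MUL R2, 5  → R2 = 14 * 5 = 70
  ADD R2, 1  → R2 = 70 + 1 = 71
  MUL R2, 1  → R2 = 71 * 1 = 71
Final: R2 = 71

71


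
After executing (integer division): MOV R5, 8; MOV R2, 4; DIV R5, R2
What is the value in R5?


Register state trace:
  MOV R5, 8  → R5 = 8
  MOV R2, 4  → R2 = 4
  DIV R5, R2  → R5 = 8 // 4 = 2
Final: R5 = 2

2


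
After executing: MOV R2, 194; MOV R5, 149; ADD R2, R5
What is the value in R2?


Register state trace:
  MOV R2, 194  → R2 = 194
  MOV R5, 149  → R5 = 149
  ADD R2, R5  → R2 = 194 + 149 = 343
Final: R2 = 343

343


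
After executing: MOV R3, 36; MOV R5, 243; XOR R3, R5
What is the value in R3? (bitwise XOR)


Register state trace:
  MOV R3, 36  → R3 = 36 (0b00100100)
  MOV R5, 243  → R5 = 243 (0b11110011)
  XOR R3, R5  → R3 = 36 XOR 243 = 215 (0b11010111)
Final: R3 = 215

215


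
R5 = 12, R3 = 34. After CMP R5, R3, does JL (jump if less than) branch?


Trace:
  R5 = 12, R3 = 34
  CMP R5, R3  → compares 12 vs 34
  JL checks: is 12 less than 34?
  12 < 34, so condition is true
Branch taken: Yes

Yes


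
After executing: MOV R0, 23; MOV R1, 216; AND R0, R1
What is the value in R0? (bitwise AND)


Register state trace:
  MOV R0, 23  → R0 = 23 (0b00010111)
  MOV R1, 216  → R1 = 216 (0b11011000)
  AND R0, R1  → R0 = 23 AND 216 = 16 (0b00010000)
Final: R0 = 16

16


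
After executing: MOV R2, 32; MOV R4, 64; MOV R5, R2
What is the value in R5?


Register state trace:
  MOV R2, 32  → R2 = 32
  MOV R4, 64  → R4 = 64
  MOV R5, R2  → R5 = 32
Final: R5 = 32

32


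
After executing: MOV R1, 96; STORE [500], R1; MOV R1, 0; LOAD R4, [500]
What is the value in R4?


Register and memory trace:
  MOV R1, 96  → R1 = 96
  STORE [500], R1  → mem[500] = 96
  MOV R1, 0  → R1 = 0
  LOAD R4, [500]  → R4 = mem[500] = 96
Final: R4 = 96

96


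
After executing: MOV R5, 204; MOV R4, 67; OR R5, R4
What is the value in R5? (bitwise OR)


Register state trace:
  MOV R5, 204  → R5 = 204 (0b11001100)
  MOV R4, 67  → R4 = 67 (0b01000011)
  OR R5, R4   → R5 = 204 OR 67 = 207 (0b11001111)
Final: R5 = 207

207


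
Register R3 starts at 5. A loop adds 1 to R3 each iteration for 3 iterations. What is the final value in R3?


Starting value: R3 = 5
  Iter 1: R3 = 5 + 1 = 6
  Iter 2: R3 = 6 + 1 = 7
  Iter 3: R3 = 7 + 1 = 8
Final: R3 = 8

8


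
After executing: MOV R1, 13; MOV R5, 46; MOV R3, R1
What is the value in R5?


Register state trace:
  MOV R1, 13  → R1 = 13
  MOV R5, 46  → R5 = 46
  MOV R3, R1  → R3 = 13
Final: R5 = 46

46


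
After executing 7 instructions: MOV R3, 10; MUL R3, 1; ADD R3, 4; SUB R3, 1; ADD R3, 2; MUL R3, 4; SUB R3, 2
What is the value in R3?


Register state trace:
  MOV R3, 10  → R3 = 10
  MUL R3, 1  → R3 = 10 * 1 = 10
  ADD R3, 4  → R3 = 10 + 4 = 14
  SUB R3, 1  → R3 = 14 - 1 = 13
  ADD R3, 2  → R3 = 13 + 2 = 15
  MUL R3, 4  → R3 = 15 * 4 = 60
  SUB R3, 2  → R3 = 60 - 2 = 58
Final: R3 = 58

58


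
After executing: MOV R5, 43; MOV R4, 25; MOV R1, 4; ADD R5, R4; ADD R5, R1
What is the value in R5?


Register state trace:
  MOV R5, 43  → R5 = 43
  MOV R4, 25  → R4 = 25
  MOV R1, 4  → R1 = 4
  ADD R5, R4  → R5 = 43 + 25 = 68
  ADD R5, R1  → R5 = 68 + 4 = 72
Final: R5 = 72

72


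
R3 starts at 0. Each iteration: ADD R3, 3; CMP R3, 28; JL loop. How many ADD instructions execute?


Loop trace (R3 starts at 0, target 28, step 3):
  ADD #1: R3 = 0 + 3 = 3  → 3 < 28, loop
  ADD #2: R3 = 3 + 3 = 6  → 6 < 28, loop
  ADD #3: R3 = 6 + 3 = 9  → 9 < 28, loop
  ADD #4: R3 = 9 + 3 = 12  → 12 < 28, loop
  ADD #5: R3 = 12 + 3 = 15  → 15 < 28, loop
  ADD #6: R3 = 15 + 3 = 18  → 18 < 28, loop
  ADD #7: R3 = 18 + 3 = 21  → 21 < 28, loop
  ADD #8: R3 = 21 + 3 = 24  → 24 < 28, loop
  ADD #9: R3 = 24 + 3 = 27  → 27 < 28, loop
  ADD #10: R3 = 27 + 3 = 30  → 30 >= 28, exit
Total ADD instructions: 10

10


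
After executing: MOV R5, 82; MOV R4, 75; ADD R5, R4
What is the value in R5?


Register state trace:
  MOV R5, 82  → R5 = 82
  MOV R4, 75  → R4 = 75
  ADD R5, R4  → R5 = 82 + 75 = 157
Final: R5 = 157

157


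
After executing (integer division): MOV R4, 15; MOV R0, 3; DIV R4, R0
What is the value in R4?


Register state trace:
  MOV R4, 15  → R4 = 15
  MOV R0, 3  → R0 = 3
  DIV R4, R0  → R4 = 15 // 3 = 5
Final: R4 = 5

5


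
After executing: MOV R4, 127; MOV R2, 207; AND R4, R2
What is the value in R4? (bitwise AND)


Register state trace:
  MOV R4, 127  → R4 = 127 (0b01111111)
  MOV R2, 207  → R2 = 207 (0b11001111)
  AND R4, R2  → R4 = 127 AND 207 = 79 (0b01001111)
Final: R4 = 79

79


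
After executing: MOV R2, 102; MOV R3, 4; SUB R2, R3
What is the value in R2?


Register state trace:
  MOV R2, 102  → R2 = 102
  MOV R3, 4  → R3 = 4
  SUB R2, R3  → R2 = 102 - 4 = 98
Final: R2 = 98

98


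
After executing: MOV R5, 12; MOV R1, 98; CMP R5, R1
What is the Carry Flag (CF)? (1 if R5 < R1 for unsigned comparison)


Register state trace:
  MOV R5, 12  → R5 = 12
  MOV R1, 98  → R1 = 98
  CMP R5, R1  → unsigned 12 - 98: borrow occurs
  12 < 98, so CF = 1
CF = 1

1


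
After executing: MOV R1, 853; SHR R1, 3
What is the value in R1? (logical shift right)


Register state trace:
  MOV R1, 853  → R1 = 853
  SHR R1, 3  → R1 = 853 >> 3 = 853 // 2^3 = 106
Final: R1 = 106

106


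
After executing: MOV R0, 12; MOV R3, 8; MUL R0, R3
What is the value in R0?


Register state trace:
  MOV R0, 12  → R0 = 12
  MOV R3, 8  → R3 = 8
  MUL R0, R3  → R0 = 12 * 8 = 96
Final: R0 = 96

96


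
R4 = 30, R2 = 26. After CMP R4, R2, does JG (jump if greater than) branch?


Trace:
  R4 = 30, R2 = 26
  CMP R4, R2  → compares 30 vs 26
  JG checks: is 30 greater than 26?
  30 > 26, so condition is true
Branch taken: Yes

Yes


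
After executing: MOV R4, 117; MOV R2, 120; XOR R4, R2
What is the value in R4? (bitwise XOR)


Register state trace:
  MOV R4, 117  → R4 = 117 (0b01110101)
  MOV R2, 120  → R2 = 120 (0b01111000)
  XOR R4, R2  → R4 = 117 XOR 120 = 13 (0b00001101)
Final: R4 = 13

13


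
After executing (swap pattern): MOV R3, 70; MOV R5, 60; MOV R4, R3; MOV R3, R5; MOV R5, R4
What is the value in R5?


Register state trace (swap pattern):
  MOV R3, 70  → R3 = 70
  MOV R5, 60  → R5 = 60
  MOV R4, R3  → R4 = 70  (save R3)
  MOV R3, R5  → R3 = 60  (R3 gets R5's value)
  MOV R5, R4  → R5 = 70  (R5 gets saved value)
Final: R5 = 70

70


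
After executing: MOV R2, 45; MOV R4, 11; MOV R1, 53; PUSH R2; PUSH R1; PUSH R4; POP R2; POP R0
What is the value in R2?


Stack trace (top is rightmost):
  MOV R2, 45  → R2 = 45
  MOV R4, 11  → R4 = 11
  MOV R1, 53  → R1 = 53
  PUSH R2  → stack: [45]
  PUSH R1  → stack: [45, 53]
  PUSH R4  → stack: [45, 53, 11]
  POP R2  → R2 = 11, stack: [45, 53]
  POP R0  → R0 = 53, stack: [45]
Final: R2 = 11

11


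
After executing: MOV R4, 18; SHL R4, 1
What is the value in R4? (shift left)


Register state trace:
  MOV R4, 18  → R4 = 18
  SHL R4, 1  → R4 = 18 << 1 = 18 * 2^1 = 36
Final: R4 = 36

36


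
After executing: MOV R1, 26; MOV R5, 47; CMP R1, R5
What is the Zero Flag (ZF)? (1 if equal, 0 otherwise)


Register state trace:
  MOV R1, 26  → R1 = 26
  MOV R5, 47  → R5 = 47
  CMP R1, R5  → computes 26 - 47 = -21
  Result is nonzero, so values are not equal
ZF = 0

0


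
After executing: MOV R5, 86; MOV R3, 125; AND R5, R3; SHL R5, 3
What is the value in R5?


Register state trace:
  MOV R5, 86  → R5 = 86 (0b01010110)
  MOV R3, 125  → R3 = 125 (0b01111101)
  AND R5, R3  → R5 = 86 AND 125 = 84 (0b01010100)
  SHL R5, 3  → R5 = 84 << 3 = 672
Final: R5 = 672

672


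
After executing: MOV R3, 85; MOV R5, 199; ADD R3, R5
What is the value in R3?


Register state trace:
  MOV R3, 85  → R3 = 85
  MOV R5, 199  → R5 = 199
  ADD R3, R5  → R3 = 85 + 199 = 284
Final: R3 = 284

284


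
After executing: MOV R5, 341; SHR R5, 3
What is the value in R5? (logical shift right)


Register state trace:
  MOV R5, 341  → R5 = 341
  SHR R5, 3  → R5 = 341 >> 3 = 341 // 2^3 = 42
Final: R5 = 42

42


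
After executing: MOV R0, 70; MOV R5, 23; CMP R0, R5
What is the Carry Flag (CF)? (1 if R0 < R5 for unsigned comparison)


Register state trace:
  MOV R0, 70  → R0 = 70
  MOV R5, 23  → R5 = 23
  CMP R0, R5  → unsigned 70 - 23: no borrow
  70 >= 23, so CF = 0
CF = 0

0


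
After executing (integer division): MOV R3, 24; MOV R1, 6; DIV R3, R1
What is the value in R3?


Register state trace:
  MOV R3, 24  → R3 = 24
  MOV R1, 6  → R1 = 6
  DIV R3, R1  → R3 = 24 // 6 = 4
Final: R3 = 4

4


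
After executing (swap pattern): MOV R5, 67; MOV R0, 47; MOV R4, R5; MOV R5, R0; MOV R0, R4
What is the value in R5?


Register state trace (swap pattern):
  MOV R5, 67  → R5 = 67
  MOV R0, 47  → R0 = 47
  MOV R4, R5  → R4 = 67  (save R5)
  MOV R5, R0  → R5 = 47  (R5 gets R0's value)
  MOV R0, R4  → R0 = 67  (R0 gets saved value)
Final: R5 = 47

47


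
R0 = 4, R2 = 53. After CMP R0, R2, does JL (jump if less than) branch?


Trace:
  R0 = 4, R2 = 53
  CMP R0, R2  → compares 4 vs 53
  JL checks: is 4 less than 53?
  4 < 53, so condition is true
Branch taken: Yes

Yes


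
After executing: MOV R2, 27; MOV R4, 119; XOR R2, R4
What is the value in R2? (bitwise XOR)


Register state trace:
  MOV R2, 27  → R2 = 27 (0b00011011)
  MOV R4, 119  → R4 = 119 (0b01110111)
  XOR R2, R4  → R2 = 27 XOR 119 = 108 (0b01101100)
Final: R2 = 108

108


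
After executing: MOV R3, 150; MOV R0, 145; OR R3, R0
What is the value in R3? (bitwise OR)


Register state trace:
  MOV R3, 150  → R3 = 150 (0b10010110)
  MOV R0, 145  → R0 = 145 (0b10010001)
  OR R3, R0   → R3 = 150 OR 145 = 151 (0b10010111)
Final: R3 = 151

151


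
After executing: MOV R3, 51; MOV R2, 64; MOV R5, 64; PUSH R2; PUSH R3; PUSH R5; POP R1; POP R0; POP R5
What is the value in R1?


Stack trace (top is rightmost):
  MOV R3, 51  → R3 = 51
  MOV R2, 64  → R2 = 64
  MOV R5, 64  → R5 = 64
  PUSH R2  → stack: [64]
  PUSH R3  → stack: [64, 51]
  PUSH R5  → stack: [64, 51, 64]
  POP R1  → R1 = 64, stack: [64, 51]
  POP R0  → R0 = 51, stack: [64]
  POP R5  → R5 = 64, stack: []
Final: R1 = 64

64


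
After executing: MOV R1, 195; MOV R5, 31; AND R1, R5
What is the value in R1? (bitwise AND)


Register state trace:
  MOV R1, 195  → R1 = 195 (0b11000011)
  MOV R5, 31  → R5 = 31 (0b00011111)
  AND R1, R5  → R1 = 195 AND 31 = 3 (0b00000011)
Final: R1 = 3

3


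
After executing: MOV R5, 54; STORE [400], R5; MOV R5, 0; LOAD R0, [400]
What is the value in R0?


Register and memory trace:
  MOV R5, 54  → R5 = 54
  STORE [400], R5  → mem[400] = 54
  MOV R5, 0  → R5 = 0
  LOAD R0, [400]  → R0 = mem[400] = 54
Final: R0 = 54

54


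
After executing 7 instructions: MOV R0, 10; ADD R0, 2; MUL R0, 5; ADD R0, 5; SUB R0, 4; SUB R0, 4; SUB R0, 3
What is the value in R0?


Register state trace:
  MOV R0, 10  → R0 = 10
  ADD R0, 2  → R0 = 10 + 2 = 12
  MUL R0, 5  → R0 = 12 * 5 = 60
  ADD R0, 5  → R0 = 60 + 5 = 65
  SUB R0, 4  → R0 = 65 - 4 = 61
  SUB R0, 4  → R0 = 61 - 4 = 57
  SUB R0, 3  → R0 = 57 - 3 = 54
Final: R0 = 54

54


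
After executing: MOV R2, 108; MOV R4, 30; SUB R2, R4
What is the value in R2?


Register state trace:
  MOV R2, 108  → R2 = 108
  MOV R4, 30  → R4 = 30
  SUB R2, R4  → R2 = 108 - 30 = 78
Final: R2 = 78

78


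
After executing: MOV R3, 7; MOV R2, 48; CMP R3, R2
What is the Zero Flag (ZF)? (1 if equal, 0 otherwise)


Register state trace:
  MOV R3, 7  → R3 = 7
  MOV R2, 48  → R2 = 48
  CMP R3, R2  → computes 7 - 48 = -41
  Result is nonzero, so values are not equal
ZF = 0

0


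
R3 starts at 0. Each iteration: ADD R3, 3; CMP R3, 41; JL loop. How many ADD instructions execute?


Loop trace (R3 starts at 0, target 41, step 3):
  ADD #1: R3 = 0 + 3 = 3  → 3 < 41, loop
  ADD #2: R3 = 3 + 3 = 6  → 6 < 41, loop
  ADD #3: R3 = 6 + 3 = 9  → 9 < 41, loop
  ADD #4: R3 = 9 + 3 = 12  → 12 < 41, loop
  ADD #5: R3 = 12 + 3 = 15  → 15 < 41, loop
  ADD #6: R3 = 15 + 3 = 18  → 18 < 41, loop
  ADD #7: R3 = 18 + 3 = 21  → 21 < 41, loop
  ADD #8: R3 = 21 + 3 = 24  → 24 < 41, loop
  ADD #9: R3 = 24 + 3 = 27  → 27 < 41, loop
  ADD #10: R3 = 27 + 3 = 30  → 30 < 41, loop
  ADD #11: R3 = 30 + 3 = 33  → 33 < 41, loop
  ADD #12: R3 = 33 + 3 = 36  → 36 < 41, loop
  ADD #13: R3 = 36 + 3 = 39  → 39 < 41, loop
  ADD #14: R3 = 39 + 3 = 42  → 42 >= 41, exit
Total ADD instructions: 14

14
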